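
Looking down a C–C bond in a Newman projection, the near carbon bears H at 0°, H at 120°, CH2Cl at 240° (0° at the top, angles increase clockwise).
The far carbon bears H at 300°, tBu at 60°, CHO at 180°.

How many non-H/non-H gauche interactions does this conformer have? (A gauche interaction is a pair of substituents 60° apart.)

Non-H gauche pairs: CH2Cl(240°)/CHO(180°) — 1 interaction.

1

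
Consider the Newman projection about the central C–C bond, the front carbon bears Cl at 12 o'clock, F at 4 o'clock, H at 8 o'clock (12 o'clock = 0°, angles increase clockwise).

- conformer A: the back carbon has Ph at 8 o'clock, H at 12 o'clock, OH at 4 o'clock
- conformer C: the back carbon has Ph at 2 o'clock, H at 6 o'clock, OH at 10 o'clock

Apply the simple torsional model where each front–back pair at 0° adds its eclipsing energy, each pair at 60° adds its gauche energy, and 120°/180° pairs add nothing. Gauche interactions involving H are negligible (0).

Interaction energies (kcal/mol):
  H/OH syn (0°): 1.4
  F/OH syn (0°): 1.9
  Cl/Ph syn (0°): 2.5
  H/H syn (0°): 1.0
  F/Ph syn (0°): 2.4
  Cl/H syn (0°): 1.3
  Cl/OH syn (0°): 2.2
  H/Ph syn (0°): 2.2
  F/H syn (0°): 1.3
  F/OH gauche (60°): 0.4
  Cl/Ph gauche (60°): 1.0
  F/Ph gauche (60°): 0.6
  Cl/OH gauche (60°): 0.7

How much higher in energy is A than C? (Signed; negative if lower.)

A (eclipsed): Cl–H eclipsed, F–OH eclipsed, H–Ph eclipsed; 1.3 + 1.9 + 2.2 = 5.4 kcal/mol.
C (staggered): Cl–Ph gauche, Cl–OH gauche, F–Ph gauche; 1.0 + 0.7 + 0.6 = 2.3 kcal/mol.
E(A) − E(C) = 5.4 − 2.3 = +3.1 kcal/mol.

+3.1 kcal/mol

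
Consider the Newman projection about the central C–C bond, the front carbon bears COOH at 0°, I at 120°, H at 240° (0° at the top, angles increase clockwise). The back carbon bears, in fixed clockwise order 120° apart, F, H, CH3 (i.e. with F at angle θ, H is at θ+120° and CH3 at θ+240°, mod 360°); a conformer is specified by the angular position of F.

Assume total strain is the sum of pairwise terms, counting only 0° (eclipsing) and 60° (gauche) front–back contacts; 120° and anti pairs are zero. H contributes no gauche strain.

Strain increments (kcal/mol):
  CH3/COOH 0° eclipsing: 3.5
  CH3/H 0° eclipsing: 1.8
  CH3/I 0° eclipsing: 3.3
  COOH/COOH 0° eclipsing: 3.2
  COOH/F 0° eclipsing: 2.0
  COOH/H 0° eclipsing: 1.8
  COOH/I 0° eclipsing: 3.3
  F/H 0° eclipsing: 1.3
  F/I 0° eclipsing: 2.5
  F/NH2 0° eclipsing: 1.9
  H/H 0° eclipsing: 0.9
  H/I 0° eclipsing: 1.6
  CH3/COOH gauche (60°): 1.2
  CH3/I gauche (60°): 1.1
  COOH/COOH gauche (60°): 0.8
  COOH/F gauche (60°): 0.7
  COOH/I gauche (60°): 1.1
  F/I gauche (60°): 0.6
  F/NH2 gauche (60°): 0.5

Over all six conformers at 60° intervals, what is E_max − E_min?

5.1 kcal/mol

F at 0° (eclipsed): COOH–F eclipsed, I–H eclipsed, H–CH3 eclipsed; 2.0 + 1.6 + 1.8 = 5.4 kcal/mol.
F at 60° (staggered): COOH–F gauche, COOH–CH3 gauche, I–F gauche; 0.7 + 1.2 + 0.6 = 2.5 kcal/mol.
F at 120° (eclipsed): COOH–CH3 eclipsed, I–F eclipsed, H–H eclipsed; 3.5 + 2.5 + 0.9 = 6.9 kcal/mol.
F at 180° (staggered): COOH–CH3 gauche, I–F gauche, I–CH3 gauche; 1.2 + 0.6 + 1.1 = 2.9 kcal/mol.
F at 240° (eclipsed): COOH–H eclipsed, I–CH3 eclipsed, H–F eclipsed; 1.8 + 3.3 + 1.3 = 6.4 kcal/mol.
F at 300° (staggered): COOH–F gauche, I–CH3 gauche; 0.7 + 1.1 = 1.8 kcal/mol.
Max at 120° (6.9 kcal/mol), min at 300° (1.8 kcal/mol); barrier = 5.1 kcal/mol.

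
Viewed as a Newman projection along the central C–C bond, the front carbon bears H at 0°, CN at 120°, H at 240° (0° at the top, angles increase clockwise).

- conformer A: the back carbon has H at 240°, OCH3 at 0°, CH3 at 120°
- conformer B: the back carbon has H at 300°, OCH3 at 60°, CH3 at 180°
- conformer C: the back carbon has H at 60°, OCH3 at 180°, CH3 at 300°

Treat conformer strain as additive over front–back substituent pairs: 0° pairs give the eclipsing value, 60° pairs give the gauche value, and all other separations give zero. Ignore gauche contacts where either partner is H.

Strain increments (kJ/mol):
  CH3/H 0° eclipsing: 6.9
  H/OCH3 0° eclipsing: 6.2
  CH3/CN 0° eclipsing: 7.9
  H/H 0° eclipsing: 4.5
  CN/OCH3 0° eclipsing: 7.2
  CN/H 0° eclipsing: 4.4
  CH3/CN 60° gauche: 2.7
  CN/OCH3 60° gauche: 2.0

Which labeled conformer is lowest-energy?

C

A is eclipsed. H at 0° is eclipsed with OCH3 at 0° (6.2); CN at 120° is eclipsed with CH3 at 120° (7.9); H at 240° is eclipsed with H at 240° (4.5). Total 18.6 kJ/mol.
B is staggered. CN at 120° is gauche with OCH3 at 60° (2.0); CN at 120° is gauche with CH3 at 180° (2.7). Total 4.7 kJ/mol.
C is staggered. CN at 120° is gauche with OCH3 at 180° (2.0). Total 2.0 kJ/mol.
C has the lowest total (2.0 kJ/mol).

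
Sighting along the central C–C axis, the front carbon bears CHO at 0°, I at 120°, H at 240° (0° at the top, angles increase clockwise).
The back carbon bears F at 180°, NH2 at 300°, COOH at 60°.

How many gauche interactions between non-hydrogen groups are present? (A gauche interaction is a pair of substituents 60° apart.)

Non-H gauche pairs: CHO(0°)/NH2(300°); CHO(0°)/COOH(60°); I(120°)/F(180°); I(120°)/COOH(60°) — 4 interactions.

4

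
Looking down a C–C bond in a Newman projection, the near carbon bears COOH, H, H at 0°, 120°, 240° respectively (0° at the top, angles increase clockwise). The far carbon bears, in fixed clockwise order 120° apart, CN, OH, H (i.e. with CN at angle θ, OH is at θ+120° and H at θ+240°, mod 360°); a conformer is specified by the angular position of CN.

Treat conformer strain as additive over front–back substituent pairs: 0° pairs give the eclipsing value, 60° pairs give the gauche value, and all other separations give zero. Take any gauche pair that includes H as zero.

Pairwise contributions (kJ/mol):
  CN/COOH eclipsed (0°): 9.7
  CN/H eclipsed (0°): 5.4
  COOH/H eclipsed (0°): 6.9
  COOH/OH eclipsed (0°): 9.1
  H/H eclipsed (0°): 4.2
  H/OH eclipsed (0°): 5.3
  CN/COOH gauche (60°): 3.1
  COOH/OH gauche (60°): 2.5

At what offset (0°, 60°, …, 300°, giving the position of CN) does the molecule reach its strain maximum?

CN at 0° (eclipsed): COOH(0°)/CN(0°) eclipsed 9.7; H(120°)/OH(120°) eclipsed 5.3; H(240°)/H(240°) eclipsed 4.2 → 19.2 kJ/mol.
CN at 60° (staggered): COOH(0°)/CN(60°) gauche 3.1 → 3.1 kJ/mol.
CN at 120° (eclipsed): COOH(0°)/H(0°) eclipsed 6.9; H(120°)/CN(120°) eclipsed 5.4; H(240°)/OH(240°) eclipsed 5.3 → 17.6 kJ/mol.
CN at 180° (staggered): COOH(0°)/OH(300°) gauche 2.5 → 2.5 kJ/mol.
CN at 240° (eclipsed): COOH(0°)/OH(0°) eclipsed 9.1; H(120°)/H(120°) eclipsed 4.2; H(240°)/CN(240°) eclipsed 5.4 → 18.7 kJ/mol.
CN at 300° (staggered): COOH(0°)/CN(300°) gauche 3.1; COOH(0°)/OH(60°) gauche 2.5 → 5.6 kJ/mol.
The maximum (19.2 kJ/mol) occurs with CN at 0°.

0°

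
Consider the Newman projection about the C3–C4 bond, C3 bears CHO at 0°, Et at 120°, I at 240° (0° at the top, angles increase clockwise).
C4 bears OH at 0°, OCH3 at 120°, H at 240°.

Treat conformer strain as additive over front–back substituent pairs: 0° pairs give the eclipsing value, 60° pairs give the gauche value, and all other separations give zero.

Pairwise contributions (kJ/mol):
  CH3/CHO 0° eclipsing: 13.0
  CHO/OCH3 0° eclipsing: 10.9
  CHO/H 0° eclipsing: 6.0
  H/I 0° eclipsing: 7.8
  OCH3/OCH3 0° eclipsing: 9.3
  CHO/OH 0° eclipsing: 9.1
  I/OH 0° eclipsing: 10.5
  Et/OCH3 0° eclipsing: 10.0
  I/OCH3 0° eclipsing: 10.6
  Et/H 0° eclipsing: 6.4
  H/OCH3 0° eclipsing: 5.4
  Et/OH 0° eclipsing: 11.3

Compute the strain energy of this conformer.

This conformer (eclipsed): CHO–OH eclipsed, Et–OCH3 eclipsed, I–H eclipsed; 9.1 + 10.0 + 7.8 = 26.9 kJ/mol.

26.9 kJ/mol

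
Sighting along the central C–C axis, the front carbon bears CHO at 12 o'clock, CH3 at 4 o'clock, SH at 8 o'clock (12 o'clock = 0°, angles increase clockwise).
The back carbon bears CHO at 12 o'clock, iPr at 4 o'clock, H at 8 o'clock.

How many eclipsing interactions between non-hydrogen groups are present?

Non-H eclipsing pairs: CHO(0°)/CHO(0°); CH3(120°)/iPr(120°) — 2 interactions.

2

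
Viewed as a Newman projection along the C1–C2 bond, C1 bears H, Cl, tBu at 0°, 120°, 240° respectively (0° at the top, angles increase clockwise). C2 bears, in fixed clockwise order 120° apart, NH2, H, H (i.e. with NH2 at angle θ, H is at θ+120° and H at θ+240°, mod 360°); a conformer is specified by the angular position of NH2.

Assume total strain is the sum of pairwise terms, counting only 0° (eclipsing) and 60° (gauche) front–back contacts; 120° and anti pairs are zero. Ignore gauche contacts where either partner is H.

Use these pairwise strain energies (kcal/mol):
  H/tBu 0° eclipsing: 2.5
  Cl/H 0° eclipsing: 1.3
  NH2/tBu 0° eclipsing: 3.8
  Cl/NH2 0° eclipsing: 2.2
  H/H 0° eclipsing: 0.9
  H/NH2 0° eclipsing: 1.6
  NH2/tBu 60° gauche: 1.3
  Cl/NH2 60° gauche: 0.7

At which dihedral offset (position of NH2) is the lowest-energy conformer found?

60°

NH2 at 0° (eclipsed): H(0°)/NH2(0°) eclipsed 1.6; Cl(120°)/H(120°) eclipsed 1.3; tBu(240°)/H(240°) eclipsed 2.5 → 5.4 kcal/mol.
NH2 at 60° (staggered): Cl(120°)/NH2(60°) gauche 0.7 → 0.7 kcal/mol.
NH2 at 120° (eclipsed): H(0°)/H(0°) eclipsed 0.9; Cl(120°)/NH2(120°) eclipsed 2.2; tBu(240°)/H(240°) eclipsed 2.5 → 5.6 kcal/mol.
NH2 at 180° (staggered): Cl(120°)/NH2(180°) gauche 0.7; tBu(240°)/NH2(180°) gauche 1.3 → 2.0 kcal/mol.
NH2 at 240° (eclipsed): H(0°)/H(0°) eclipsed 0.9; Cl(120°)/H(120°) eclipsed 1.3; tBu(240°)/NH2(240°) eclipsed 3.8 → 6.0 kcal/mol.
NH2 at 300° (staggered): tBu(240°)/NH2(300°) gauche 1.3 → 1.3 kcal/mol.
The minimum (0.7 kcal/mol) occurs with NH2 at 60°.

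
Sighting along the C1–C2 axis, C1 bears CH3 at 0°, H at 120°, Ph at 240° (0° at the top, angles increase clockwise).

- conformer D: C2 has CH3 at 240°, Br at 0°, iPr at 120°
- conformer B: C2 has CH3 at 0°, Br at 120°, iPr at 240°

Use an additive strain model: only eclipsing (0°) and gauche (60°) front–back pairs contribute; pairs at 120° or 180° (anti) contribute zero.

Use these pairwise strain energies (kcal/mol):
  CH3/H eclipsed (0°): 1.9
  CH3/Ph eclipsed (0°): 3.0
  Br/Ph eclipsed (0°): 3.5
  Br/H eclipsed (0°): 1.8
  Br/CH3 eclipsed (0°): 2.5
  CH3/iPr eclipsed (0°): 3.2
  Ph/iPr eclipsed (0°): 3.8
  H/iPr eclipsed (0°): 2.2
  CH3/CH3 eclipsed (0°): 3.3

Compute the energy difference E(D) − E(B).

-1.2 kcal/mol

D (eclipsed): CH3–Br eclipsed, H–iPr eclipsed, Ph–CH3 eclipsed; 2.5 + 2.2 + 3.0 = 7.7 kcal/mol.
B (eclipsed): CH3–CH3 eclipsed, H–Br eclipsed, Ph–iPr eclipsed; 3.3 + 1.8 + 3.8 = 8.9 kcal/mol.
E(D) − E(B) = 7.7 − 8.9 = -1.2 kcal/mol.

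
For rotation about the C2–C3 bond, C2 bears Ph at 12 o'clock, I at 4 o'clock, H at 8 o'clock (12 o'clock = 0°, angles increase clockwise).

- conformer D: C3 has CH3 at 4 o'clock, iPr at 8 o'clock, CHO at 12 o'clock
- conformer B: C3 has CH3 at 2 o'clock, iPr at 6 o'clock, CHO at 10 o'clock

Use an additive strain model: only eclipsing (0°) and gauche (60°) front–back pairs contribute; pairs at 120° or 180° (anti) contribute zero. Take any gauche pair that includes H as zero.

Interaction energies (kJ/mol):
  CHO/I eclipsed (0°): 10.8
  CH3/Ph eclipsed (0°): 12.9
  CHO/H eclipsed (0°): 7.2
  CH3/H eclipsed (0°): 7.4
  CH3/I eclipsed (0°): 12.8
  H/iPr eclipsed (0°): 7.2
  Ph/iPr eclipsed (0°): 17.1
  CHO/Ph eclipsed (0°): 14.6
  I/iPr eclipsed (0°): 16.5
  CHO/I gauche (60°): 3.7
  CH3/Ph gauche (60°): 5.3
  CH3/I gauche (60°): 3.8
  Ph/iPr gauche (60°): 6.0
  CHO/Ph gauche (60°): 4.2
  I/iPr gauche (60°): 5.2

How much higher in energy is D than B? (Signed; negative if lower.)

+16.1 kJ/mol

D is eclipsed. Ph at 0° is eclipsed with CHO at 0° (14.6); I at 120° is eclipsed with CH3 at 120° (12.8); H at 240° is eclipsed with iPr at 240° (7.2). Total 34.6 kJ/mol.
B is staggered. Ph at 0° is gauche with CH3 at 60° (5.3); Ph at 0° is gauche with CHO at 300° (4.2); I at 120° is gauche with CH3 at 60° (3.8); I at 120° is gauche with iPr at 180° (5.2). Total 18.5 kJ/mol.
E(D) − E(B) = 34.6 − 18.5 = +16.1 kJ/mol.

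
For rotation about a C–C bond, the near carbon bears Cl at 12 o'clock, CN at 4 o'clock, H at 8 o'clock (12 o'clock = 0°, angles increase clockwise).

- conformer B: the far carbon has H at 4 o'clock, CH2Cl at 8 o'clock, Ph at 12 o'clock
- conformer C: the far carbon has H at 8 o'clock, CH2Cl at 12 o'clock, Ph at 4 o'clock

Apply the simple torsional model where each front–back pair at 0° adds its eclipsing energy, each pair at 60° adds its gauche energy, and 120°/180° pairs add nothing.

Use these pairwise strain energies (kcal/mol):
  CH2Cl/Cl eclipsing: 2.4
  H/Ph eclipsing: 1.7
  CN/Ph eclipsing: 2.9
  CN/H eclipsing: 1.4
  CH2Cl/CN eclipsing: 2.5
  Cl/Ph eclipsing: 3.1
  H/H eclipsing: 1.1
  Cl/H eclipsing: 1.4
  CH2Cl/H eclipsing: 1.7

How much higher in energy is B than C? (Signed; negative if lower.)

-0.2 kcal/mol

B (eclipsed): Cl(0°)/Ph(0°) eclipsed 3.1; CN(120°)/H(120°) eclipsed 1.4; H(240°)/CH2Cl(240°) eclipsed 1.7 → 6.2 kcal/mol.
C (eclipsed): Cl(0°)/CH2Cl(0°) eclipsed 2.4; CN(120°)/Ph(120°) eclipsed 2.9; H(240°)/H(240°) eclipsed 1.1 → 6.4 kcal/mol.
E(B) − E(C) = 6.2 − 6.4 = -0.2 kcal/mol.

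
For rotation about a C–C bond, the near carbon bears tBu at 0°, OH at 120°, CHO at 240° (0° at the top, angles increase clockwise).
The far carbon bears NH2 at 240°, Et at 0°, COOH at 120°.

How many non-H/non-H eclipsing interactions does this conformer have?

3

Non-H eclipsing pairs: tBu(0°)/Et(0°); OH(120°)/COOH(120°); CHO(240°)/NH2(240°) — 3 interactions.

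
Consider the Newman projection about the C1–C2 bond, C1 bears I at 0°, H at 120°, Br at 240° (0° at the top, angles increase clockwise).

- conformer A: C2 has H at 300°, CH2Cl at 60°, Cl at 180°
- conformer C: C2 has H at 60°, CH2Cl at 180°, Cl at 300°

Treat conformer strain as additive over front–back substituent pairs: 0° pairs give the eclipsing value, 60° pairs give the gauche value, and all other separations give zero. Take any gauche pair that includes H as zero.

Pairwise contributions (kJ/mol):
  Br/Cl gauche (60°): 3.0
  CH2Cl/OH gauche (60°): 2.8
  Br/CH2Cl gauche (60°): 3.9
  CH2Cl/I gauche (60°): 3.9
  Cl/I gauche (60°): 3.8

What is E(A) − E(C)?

A (staggered): I–CH2Cl gauche, Br–Cl gauche; 3.9 + 3.0 = 6.9 kJ/mol.
C (staggered): I–Cl gauche, Br–CH2Cl gauche, Br–Cl gauche; 3.8 + 3.9 + 3.0 = 10.7 kJ/mol.
E(A) − E(C) = 6.9 − 10.7 = -3.8 kJ/mol.

-3.8 kJ/mol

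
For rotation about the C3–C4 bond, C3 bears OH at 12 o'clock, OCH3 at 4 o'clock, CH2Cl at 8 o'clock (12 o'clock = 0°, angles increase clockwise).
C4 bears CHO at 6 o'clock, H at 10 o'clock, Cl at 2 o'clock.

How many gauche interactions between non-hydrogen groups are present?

Non-H gauche pairs: OH(0°)/Cl(60°); OCH3(120°)/CHO(180°); OCH3(120°)/Cl(60°); CH2Cl(240°)/CHO(180°) — 4 interactions.

4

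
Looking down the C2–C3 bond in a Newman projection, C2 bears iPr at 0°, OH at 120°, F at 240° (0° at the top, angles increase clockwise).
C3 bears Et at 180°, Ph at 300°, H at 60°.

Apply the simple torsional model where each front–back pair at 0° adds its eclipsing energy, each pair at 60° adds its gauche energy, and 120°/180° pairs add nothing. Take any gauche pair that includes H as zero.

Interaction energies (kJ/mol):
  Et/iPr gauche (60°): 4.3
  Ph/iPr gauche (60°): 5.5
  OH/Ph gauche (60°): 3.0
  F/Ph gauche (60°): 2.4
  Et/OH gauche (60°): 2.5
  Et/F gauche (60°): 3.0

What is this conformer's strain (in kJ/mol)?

This conformer is staggered. iPr at 0° is gauche with Ph at 300° (5.5); OH at 120° is gauche with Et at 180° (2.5); F at 240° is gauche with Et at 180° (3.0); F at 240° is gauche with Ph at 300° (2.4). Total 13.4 kJ/mol.

13.4 kJ/mol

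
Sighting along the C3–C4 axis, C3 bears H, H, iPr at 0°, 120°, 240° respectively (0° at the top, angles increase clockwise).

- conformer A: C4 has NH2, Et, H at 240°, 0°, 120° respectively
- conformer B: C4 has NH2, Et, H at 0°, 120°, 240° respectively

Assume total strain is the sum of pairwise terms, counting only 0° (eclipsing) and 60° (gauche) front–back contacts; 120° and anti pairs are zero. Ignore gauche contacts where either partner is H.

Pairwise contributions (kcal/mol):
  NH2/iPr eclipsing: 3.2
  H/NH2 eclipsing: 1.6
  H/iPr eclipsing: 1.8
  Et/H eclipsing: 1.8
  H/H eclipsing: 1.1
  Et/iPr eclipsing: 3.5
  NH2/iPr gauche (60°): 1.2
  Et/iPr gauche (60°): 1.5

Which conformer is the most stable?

A (eclipsed): H–Et eclipsed, H–H eclipsed, iPr–NH2 eclipsed; 1.8 + 1.1 + 3.2 = 6.1 kcal/mol.
B (eclipsed): H–NH2 eclipsed, H–Et eclipsed, iPr–H eclipsed; 1.6 + 1.8 + 1.8 = 5.2 kcal/mol.
B has the lowest total (5.2 kcal/mol).

B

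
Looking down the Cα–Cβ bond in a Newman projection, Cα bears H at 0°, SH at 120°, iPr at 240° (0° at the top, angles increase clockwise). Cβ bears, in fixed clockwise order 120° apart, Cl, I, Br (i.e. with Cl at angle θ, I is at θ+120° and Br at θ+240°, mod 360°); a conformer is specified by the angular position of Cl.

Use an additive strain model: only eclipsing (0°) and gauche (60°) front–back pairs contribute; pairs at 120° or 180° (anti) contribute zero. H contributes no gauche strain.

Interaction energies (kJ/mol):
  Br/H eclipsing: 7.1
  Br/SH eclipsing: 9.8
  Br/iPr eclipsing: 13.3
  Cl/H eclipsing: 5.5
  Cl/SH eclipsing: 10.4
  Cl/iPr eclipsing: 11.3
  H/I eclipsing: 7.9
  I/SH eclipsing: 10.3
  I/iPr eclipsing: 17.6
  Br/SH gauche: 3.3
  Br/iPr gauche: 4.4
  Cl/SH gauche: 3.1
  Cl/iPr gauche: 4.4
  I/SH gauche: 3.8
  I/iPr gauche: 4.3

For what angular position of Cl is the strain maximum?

Cl at 0° is eclipsed. H at 0° is eclipsed with Cl at 0° (5.5); SH at 120° is eclipsed with I at 120° (10.3); iPr at 240° is eclipsed with Br at 240° (13.3). Total 29.1 kJ/mol.
Cl at 60° is staggered. SH at 120° is gauche with Cl at 60° (3.1); SH at 120° is gauche with I at 180° (3.8); iPr at 240° is gauche with I at 180° (4.3); iPr at 240° is gauche with Br at 300° (4.4). Total 15.6 kJ/mol.
Cl at 120° is eclipsed. H at 0° is eclipsed with Br at 0° (7.1); SH at 120° is eclipsed with Cl at 120° (10.4); iPr at 240° is eclipsed with I at 240° (17.6). Total 35.1 kJ/mol.
Cl at 180° is staggered. SH at 120° is gauche with Cl at 180° (3.1); SH at 120° is gauche with Br at 60° (3.3); iPr at 240° is gauche with Cl at 180° (4.4); iPr at 240° is gauche with I at 300° (4.3). Total 15.1 kJ/mol.
Cl at 240° is eclipsed. H at 0° is eclipsed with I at 0° (7.9); SH at 120° is eclipsed with Br at 120° (9.8); iPr at 240° is eclipsed with Cl at 240° (11.3). Total 29.0 kJ/mol.
Cl at 300° is staggered. SH at 120° is gauche with I at 60° (3.8); SH at 120° is gauche with Br at 180° (3.3); iPr at 240° is gauche with Cl at 300° (4.4); iPr at 240° is gauche with Br at 180° (4.4). Total 15.9 kJ/mol.
The maximum (35.1 kJ/mol) occurs with Cl at 120°.

120°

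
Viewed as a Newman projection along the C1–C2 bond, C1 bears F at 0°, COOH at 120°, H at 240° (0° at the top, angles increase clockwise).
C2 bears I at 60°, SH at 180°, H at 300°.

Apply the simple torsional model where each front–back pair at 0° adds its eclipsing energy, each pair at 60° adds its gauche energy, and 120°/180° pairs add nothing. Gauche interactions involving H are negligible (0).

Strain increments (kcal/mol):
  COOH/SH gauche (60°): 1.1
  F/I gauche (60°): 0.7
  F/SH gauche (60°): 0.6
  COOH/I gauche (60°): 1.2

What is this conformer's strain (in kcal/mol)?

3.0 kcal/mol

This conformer (staggered): F(0°)/I(60°) gauche 0.7; COOH(120°)/I(60°) gauche 1.2; COOH(120°)/SH(180°) gauche 1.1 → 3.0 kcal/mol.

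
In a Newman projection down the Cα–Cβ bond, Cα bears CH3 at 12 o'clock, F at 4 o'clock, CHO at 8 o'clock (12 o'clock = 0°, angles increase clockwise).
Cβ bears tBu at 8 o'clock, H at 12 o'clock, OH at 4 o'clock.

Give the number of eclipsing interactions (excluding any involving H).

2

Non-H eclipsing pairs: F(120°)/OH(120°); CHO(240°)/tBu(240°) — 2 interactions.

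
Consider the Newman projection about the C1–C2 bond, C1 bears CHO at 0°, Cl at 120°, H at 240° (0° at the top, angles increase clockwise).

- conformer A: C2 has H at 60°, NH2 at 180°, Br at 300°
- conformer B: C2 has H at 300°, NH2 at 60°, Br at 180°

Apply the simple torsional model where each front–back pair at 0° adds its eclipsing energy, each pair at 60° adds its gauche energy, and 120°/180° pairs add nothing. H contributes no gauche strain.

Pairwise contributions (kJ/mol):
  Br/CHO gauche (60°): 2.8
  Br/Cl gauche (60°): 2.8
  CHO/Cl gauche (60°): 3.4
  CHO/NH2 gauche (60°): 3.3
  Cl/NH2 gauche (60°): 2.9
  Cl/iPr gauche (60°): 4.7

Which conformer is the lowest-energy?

A

A (staggered): CHO–Br gauche, Cl–NH2 gauche; 2.8 + 2.9 = 5.7 kJ/mol.
B (staggered): CHO–NH2 gauche, Cl–NH2 gauche, Cl–Br gauche; 3.3 + 2.9 + 2.8 = 9.0 kJ/mol.
A has the lowest total (5.7 kJ/mol).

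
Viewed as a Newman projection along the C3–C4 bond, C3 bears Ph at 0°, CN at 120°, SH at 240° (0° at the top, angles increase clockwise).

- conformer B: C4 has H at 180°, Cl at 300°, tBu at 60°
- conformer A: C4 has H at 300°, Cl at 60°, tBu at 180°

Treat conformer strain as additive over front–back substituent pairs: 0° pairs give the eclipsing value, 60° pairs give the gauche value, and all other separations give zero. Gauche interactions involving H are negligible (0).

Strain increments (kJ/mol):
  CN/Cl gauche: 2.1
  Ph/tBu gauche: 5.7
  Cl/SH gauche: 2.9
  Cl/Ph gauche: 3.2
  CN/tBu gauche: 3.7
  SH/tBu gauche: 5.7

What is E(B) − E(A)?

B is staggered. Ph at 0° is gauche with Cl at 300° (3.2); Ph at 0° is gauche with tBu at 60° (5.7); CN at 120° is gauche with tBu at 60° (3.7); SH at 240° is gauche with Cl at 300° (2.9). Total 15.5 kJ/mol.
A is staggered. Ph at 0° is gauche with Cl at 60° (3.2); CN at 120° is gauche with Cl at 60° (2.1); CN at 120° is gauche with tBu at 180° (3.7); SH at 240° is gauche with tBu at 180° (5.7). Total 14.7 kJ/mol.
E(B) − E(A) = 15.5 − 14.7 = +0.8 kJ/mol.

+0.8 kJ/mol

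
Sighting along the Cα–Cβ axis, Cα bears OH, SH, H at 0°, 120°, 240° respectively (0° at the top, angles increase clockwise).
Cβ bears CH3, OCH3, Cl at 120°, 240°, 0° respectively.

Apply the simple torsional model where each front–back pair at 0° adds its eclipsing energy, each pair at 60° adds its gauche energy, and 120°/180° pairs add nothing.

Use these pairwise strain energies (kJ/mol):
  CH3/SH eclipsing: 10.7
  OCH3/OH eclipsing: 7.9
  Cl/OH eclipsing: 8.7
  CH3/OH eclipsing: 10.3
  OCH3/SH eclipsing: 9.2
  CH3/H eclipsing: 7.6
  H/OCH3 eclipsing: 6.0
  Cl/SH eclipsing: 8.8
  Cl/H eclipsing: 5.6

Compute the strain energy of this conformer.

25.4 kJ/mol

This conformer (eclipsed): OH(0°)/Cl(0°) eclipsed 8.7; SH(120°)/CH3(120°) eclipsed 10.7; H(240°)/OCH3(240°) eclipsed 6.0 → 25.4 kJ/mol.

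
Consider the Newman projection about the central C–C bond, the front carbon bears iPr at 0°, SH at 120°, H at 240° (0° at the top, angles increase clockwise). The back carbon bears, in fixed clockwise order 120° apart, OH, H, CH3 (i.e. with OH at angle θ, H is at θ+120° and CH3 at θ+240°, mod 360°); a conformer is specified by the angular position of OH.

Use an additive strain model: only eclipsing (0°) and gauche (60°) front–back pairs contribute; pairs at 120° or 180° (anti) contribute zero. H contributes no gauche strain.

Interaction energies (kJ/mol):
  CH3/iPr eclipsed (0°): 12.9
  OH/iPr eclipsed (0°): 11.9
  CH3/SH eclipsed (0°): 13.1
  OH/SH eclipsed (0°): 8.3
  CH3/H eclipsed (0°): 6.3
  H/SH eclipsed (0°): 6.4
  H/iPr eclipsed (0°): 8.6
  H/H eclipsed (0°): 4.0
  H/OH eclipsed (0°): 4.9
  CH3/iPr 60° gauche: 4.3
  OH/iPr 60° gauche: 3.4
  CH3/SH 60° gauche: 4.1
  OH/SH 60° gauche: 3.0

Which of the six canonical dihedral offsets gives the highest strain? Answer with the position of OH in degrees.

OH at 0° (eclipsed): iPr(0°)/OH(0°) eclipsed 11.9; SH(120°)/H(120°) eclipsed 6.4; H(240°)/CH3(240°) eclipsed 6.3 → 24.6 kJ/mol.
OH at 60° (staggered): iPr(0°)/OH(60°) gauche 3.4; iPr(0°)/CH3(300°) gauche 4.3; SH(120°)/OH(60°) gauche 3.0 → 10.7 kJ/mol.
OH at 120° (eclipsed): iPr(0°)/CH3(0°) eclipsed 12.9; SH(120°)/OH(120°) eclipsed 8.3; H(240°)/H(240°) eclipsed 4.0 → 25.2 kJ/mol.
OH at 180° (staggered): iPr(0°)/CH3(60°) gauche 4.3; SH(120°)/OH(180°) gauche 3.0; SH(120°)/CH3(60°) gauche 4.1 → 11.4 kJ/mol.
OH at 240° (eclipsed): iPr(0°)/H(0°) eclipsed 8.6; SH(120°)/CH3(120°) eclipsed 13.1; H(240°)/OH(240°) eclipsed 4.9 → 26.6 kJ/mol.
OH at 300° (staggered): iPr(0°)/OH(300°) gauche 3.4; SH(120°)/CH3(180°) gauche 4.1 → 7.5 kJ/mol.
The maximum (26.6 kJ/mol) occurs with OH at 240°.

240°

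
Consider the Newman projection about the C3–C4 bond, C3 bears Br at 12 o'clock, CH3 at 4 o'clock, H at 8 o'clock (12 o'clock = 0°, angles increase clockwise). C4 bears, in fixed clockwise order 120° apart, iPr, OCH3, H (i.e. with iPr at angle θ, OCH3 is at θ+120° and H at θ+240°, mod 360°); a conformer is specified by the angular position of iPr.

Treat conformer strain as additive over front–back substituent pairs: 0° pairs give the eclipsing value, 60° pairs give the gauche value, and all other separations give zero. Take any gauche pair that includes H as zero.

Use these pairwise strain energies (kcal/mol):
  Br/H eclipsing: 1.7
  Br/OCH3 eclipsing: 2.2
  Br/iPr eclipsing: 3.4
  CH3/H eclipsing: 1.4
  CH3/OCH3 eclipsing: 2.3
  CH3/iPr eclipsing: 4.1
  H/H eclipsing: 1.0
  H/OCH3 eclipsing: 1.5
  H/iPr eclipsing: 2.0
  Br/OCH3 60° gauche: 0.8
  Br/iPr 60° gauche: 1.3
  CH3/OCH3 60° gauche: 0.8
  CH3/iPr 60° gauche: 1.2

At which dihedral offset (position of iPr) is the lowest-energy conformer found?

180°

iPr at 0° (eclipsed): Br–iPr eclipsed, CH3–OCH3 eclipsed, H–H eclipsed; 3.4 + 2.3 + 1.0 = 6.7 kcal/mol.
iPr at 60° (staggered): Br–iPr gauche, CH3–iPr gauche, CH3–OCH3 gauche; 1.3 + 1.2 + 0.8 = 3.3 kcal/mol.
iPr at 120° (eclipsed): Br–H eclipsed, CH3–iPr eclipsed, H–OCH3 eclipsed; 1.7 + 4.1 + 1.5 = 7.3 kcal/mol.
iPr at 180° (staggered): Br–OCH3 gauche, CH3–iPr gauche; 0.8 + 1.2 = 2.0 kcal/mol.
iPr at 240° (eclipsed): Br–OCH3 eclipsed, CH3–H eclipsed, H–iPr eclipsed; 2.2 + 1.4 + 2.0 = 5.6 kcal/mol.
iPr at 300° (staggered): Br–iPr gauche, Br–OCH3 gauche, CH3–OCH3 gauche; 1.3 + 0.8 + 0.8 = 2.9 kcal/mol.
The minimum (2.0 kcal/mol) occurs with iPr at 180°.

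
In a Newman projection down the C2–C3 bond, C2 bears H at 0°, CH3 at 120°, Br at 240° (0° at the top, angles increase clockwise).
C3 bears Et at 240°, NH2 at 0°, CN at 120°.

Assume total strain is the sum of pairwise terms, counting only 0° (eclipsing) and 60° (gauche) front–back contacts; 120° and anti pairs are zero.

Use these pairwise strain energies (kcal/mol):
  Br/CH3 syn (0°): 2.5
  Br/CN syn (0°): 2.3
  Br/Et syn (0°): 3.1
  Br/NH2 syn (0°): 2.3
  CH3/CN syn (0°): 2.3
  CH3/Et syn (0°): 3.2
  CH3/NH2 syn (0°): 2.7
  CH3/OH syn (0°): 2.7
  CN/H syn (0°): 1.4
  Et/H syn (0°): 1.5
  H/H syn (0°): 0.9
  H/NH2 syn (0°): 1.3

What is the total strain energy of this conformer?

This conformer (eclipsed): H(0°)/NH2(0°) eclipsed 1.3; CH3(120°)/CN(120°) eclipsed 2.3; Br(240°)/Et(240°) eclipsed 3.1 → 6.7 kcal/mol.

6.7 kcal/mol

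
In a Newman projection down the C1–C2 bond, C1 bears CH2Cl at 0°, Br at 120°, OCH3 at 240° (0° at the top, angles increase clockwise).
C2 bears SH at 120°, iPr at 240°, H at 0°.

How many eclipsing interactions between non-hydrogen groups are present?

Non-H eclipsing pairs: Br(120°)/SH(120°); OCH3(240°)/iPr(240°) — 2 interactions.

2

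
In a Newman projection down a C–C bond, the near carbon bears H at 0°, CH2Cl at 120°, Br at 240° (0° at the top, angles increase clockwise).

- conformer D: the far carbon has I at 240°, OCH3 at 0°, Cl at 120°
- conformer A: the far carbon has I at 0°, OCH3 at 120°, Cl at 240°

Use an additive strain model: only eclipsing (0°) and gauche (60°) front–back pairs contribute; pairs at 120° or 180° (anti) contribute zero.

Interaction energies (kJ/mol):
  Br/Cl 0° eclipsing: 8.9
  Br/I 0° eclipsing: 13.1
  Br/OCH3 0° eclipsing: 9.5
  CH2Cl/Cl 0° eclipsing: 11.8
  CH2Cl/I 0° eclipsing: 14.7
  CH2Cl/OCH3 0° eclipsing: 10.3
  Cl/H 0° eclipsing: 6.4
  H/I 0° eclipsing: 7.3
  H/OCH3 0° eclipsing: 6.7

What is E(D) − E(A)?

+5.1 kJ/mol

D is eclipsed. H at 0° is eclipsed with OCH3 at 0° (6.7); CH2Cl at 120° is eclipsed with Cl at 120° (11.8); Br at 240° is eclipsed with I at 240° (13.1). Total 31.6 kJ/mol.
A is eclipsed. H at 0° is eclipsed with I at 0° (7.3); CH2Cl at 120° is eclipsed with OCH3 at 120° (10.3); Br at 240° is eclipsed with Cl at 240° (8.9). Total 26.5 kJ/mol.
E(D) − E(A) = 31.6 − 26.5 = +5.1 kJ/mol.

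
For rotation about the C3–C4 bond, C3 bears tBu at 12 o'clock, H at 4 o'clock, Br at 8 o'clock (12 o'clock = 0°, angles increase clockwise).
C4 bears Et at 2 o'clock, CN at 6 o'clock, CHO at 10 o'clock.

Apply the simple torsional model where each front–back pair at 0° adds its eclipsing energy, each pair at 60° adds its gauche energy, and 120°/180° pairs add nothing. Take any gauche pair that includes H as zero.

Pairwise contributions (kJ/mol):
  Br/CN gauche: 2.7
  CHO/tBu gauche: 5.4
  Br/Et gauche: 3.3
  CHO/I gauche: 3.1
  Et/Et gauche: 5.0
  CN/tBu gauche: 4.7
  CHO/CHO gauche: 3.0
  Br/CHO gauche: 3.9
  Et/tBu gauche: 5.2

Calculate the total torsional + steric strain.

17.2 kJ/mol

This conformer is staggered. tBu at 0° is gauche with Et at 60° (5.2); tBu at 0° is gauche with CHO at 300° (5.4); Br at 240° is gauche with CN at 180° (2.7); Br at 240° is gauche with CHO at 300° (3.9). Total 17.2 kJ/mol.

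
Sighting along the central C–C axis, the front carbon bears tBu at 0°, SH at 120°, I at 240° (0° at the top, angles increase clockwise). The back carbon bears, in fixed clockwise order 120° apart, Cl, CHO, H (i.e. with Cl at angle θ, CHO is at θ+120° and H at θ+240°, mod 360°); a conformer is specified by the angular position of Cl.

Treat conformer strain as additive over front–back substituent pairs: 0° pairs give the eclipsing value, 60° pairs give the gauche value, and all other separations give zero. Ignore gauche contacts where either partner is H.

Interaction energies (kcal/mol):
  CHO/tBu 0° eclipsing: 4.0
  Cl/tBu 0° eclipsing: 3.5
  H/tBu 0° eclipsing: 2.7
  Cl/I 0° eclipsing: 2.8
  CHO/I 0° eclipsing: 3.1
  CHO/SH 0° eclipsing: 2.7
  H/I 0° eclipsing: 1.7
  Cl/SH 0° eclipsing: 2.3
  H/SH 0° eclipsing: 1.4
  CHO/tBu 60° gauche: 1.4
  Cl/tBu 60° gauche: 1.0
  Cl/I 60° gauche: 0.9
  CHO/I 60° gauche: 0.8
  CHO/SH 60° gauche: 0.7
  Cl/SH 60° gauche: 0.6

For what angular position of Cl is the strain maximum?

240°

Cl at 0° (eclipsed): tBu–Cl eclipsed, SH–CHO eclipsed, I–H eclipsed; 3.5 + 2.7 + 1.7 = 7.9 kcal/mol.
Cl at 60° (staggered): tBu–Cl gauche, SH–Cl gauche, SH–CHO gauche, I–CHO gauche; 1.0 + 0.6 + 0.7 + 0.8 = 3.1 kcal/mol.
Cl at 120° (eclipsed): tBu–H eclipsed, SH–Cl eclipsed, I–CHO eclipsed; 2.7 + 2.3 + 3.1 = 8.1 kcal/mol.
Cl at 180° (staggered): tBu–CHO gauche, SH–Cl gauche, I–Cl gauche, I–CHO gauche; 1.4 + 0.6 + 0.9 + 0.8 = 3.7 kcal/mol.
Cl at 240° (eclipsed): tBu–CHO eclipsed, SH–H eclipsed, I–Cl eclipsed; 4.0 + 1.4 + 2.8 = 8.2 kcal/mol.
Cl at 300° (staggered): tBu–Cl gauche, tBu–CHO gauche, SH–CHO gauche, I–Cl gauche; 1.0 + 1.4 + 0.7 + 0.9 = 4.0 kcal/mol.
The maximum (8.2 kcal/mol) occurs with Cl at 240°.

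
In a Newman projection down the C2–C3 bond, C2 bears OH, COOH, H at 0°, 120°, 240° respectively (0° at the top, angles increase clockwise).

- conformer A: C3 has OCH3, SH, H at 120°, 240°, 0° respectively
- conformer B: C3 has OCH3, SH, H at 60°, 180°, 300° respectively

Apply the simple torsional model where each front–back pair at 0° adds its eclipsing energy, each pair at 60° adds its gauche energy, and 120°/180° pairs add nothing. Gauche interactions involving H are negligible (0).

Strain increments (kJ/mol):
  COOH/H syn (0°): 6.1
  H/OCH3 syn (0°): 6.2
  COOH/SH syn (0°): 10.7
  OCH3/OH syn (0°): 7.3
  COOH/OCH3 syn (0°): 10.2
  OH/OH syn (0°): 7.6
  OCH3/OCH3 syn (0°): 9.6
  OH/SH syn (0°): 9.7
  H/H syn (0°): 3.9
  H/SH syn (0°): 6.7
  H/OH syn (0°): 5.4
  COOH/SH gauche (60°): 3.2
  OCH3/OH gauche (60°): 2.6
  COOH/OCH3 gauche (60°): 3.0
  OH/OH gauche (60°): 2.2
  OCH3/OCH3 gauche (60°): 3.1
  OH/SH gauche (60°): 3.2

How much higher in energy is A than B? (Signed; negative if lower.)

A is eclipsed. OH at 0° is eclipsed with H at 0° (5.4); COOH at 120° is eclipsed with OCH3 at 120° (10.2); H at 240° is eclipsed with SH at 240° (6.7). Total 22.3 kJ/mol.
B is staggered. OH at 0° is gauche with OCH3 at 60° (2.6); COOH at 120° is gauche with OCH3 at 60° (3.0); COOH at 120° is gauche with SH at 180° (3.2). Total 8.8 kJ/mol.
E(A) − E(B) = 22.3 − 8.8 = +13.5 kJ/mol.

+13.5 kJ/mol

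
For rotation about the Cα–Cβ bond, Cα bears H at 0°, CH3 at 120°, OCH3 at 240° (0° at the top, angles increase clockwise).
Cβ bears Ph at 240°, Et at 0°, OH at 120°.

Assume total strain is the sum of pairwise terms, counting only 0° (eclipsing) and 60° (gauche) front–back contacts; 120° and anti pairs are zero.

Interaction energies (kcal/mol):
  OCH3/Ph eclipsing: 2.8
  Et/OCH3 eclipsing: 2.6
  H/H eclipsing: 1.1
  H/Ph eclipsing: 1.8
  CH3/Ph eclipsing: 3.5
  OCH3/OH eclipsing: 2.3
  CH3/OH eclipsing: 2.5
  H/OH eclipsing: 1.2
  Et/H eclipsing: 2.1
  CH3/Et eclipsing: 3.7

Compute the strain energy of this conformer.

This conformer (eclipsed): H–Et eclipsed, CH3–OH eclipsed, OCH3–Ph eclipsed; 2.1 + 2.5 + 2.8 = 7.4 kcal/mol.

7.4 kcal/mol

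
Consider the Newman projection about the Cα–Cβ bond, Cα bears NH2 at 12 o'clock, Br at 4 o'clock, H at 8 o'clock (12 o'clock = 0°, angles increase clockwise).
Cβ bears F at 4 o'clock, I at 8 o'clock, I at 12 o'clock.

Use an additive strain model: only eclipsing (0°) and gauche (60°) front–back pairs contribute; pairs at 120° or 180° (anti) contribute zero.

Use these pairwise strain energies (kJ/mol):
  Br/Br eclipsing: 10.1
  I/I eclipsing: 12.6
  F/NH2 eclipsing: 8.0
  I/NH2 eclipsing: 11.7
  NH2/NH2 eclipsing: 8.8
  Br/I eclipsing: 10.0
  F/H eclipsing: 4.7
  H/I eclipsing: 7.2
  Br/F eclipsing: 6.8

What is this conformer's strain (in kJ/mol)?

25.7 kJ/mol

This conformer is eclipsed. NH2 at 0° is eclipsed with I at 0° (11.7); Br at 120° is eclipsed with F at 120° (6.8); H at 240° is eclipsed with I at 240° (7.2). Total 25.7 kJ/mol.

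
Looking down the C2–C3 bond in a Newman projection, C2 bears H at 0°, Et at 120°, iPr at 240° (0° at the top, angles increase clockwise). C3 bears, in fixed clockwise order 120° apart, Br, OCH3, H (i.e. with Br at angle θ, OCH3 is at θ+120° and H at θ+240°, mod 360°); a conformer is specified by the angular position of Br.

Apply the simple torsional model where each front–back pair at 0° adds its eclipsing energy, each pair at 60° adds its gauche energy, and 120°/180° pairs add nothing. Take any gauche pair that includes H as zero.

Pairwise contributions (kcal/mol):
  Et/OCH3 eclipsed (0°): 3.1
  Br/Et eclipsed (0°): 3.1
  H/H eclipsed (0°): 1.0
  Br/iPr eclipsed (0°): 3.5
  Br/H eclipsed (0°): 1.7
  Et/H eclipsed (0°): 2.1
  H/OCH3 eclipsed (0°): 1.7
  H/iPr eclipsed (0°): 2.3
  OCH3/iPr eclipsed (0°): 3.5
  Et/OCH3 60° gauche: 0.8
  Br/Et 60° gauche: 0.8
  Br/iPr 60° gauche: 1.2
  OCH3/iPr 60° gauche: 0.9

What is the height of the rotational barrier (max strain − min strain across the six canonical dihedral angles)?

Br at 0° (eclipsed): H(0°)/Br(0°) eclipsed 1.7; Et(120°)/OCH3(120°) eclipsed 3.1; iPr(240°)/H(240°) eclipsed 2.3 → 7.1 kcal/mol.
Br at 60° (staggered): Et(120°)/Br(60°) gauche 0.8; Et(120°)/OCH3(180°) gauche 0.8; iPr(240°)/OCH3(180°) gauche 0.9 → 2.5 kcal/mol.
Br at 120° (eclipsed): H(0°)/H(0°) eclipsed 1.0; Et(120°)/Br(120°) eclipsed 3.1; iPr(240°)/OCH3(240°) eclipsed 3.5 → 7.6 kcal/mol.
Br at 180° (staggered): Et(120°)/Br(180°) gauche 0.8; iPr(240°)/Br(180°) gauche 1.2; iPr(240°)/OCH3(300°) gauche 0.9 → 2.9 kcal/mol.
Br at 240° (eclipsed): H(0°)/OCH3(0°) eclipsed 1.7; Et(120°)/H(120°) eclipsed 2.1; iPr(240°)/Br(240°) eclipsed 3.5 → 7.3 kcal/mol.
Br at 300° (staggered): Et(120°)/OCH3(60°) gauche 0.8; iPr(240°)/Br(300°) gauche 1.2 → 2.0 kcal/mol.
Max at 120° (7.6 kcal/mol), min at 300° (2.0 kcal/mol); barrier = 5.6 kcal/mol.

5.6 kcal/mol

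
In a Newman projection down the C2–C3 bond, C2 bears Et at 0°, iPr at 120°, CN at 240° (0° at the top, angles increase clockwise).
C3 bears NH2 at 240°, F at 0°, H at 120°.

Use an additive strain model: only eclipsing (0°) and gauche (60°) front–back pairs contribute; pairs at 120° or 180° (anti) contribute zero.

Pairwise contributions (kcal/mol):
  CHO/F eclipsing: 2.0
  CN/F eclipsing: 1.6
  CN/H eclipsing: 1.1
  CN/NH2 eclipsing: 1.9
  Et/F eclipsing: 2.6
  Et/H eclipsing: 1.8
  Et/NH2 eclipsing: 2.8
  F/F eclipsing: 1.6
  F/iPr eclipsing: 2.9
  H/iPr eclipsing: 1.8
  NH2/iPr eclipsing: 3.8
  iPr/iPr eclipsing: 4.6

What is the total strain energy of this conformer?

This conformer (eclipsed): Et–F eclipsed, iPr–H eclipsed, CN–NH2 eclipsed; 2.6 + 1.8 + 1.9 = 6.3 kcal/mol.

6.3 kcal/mol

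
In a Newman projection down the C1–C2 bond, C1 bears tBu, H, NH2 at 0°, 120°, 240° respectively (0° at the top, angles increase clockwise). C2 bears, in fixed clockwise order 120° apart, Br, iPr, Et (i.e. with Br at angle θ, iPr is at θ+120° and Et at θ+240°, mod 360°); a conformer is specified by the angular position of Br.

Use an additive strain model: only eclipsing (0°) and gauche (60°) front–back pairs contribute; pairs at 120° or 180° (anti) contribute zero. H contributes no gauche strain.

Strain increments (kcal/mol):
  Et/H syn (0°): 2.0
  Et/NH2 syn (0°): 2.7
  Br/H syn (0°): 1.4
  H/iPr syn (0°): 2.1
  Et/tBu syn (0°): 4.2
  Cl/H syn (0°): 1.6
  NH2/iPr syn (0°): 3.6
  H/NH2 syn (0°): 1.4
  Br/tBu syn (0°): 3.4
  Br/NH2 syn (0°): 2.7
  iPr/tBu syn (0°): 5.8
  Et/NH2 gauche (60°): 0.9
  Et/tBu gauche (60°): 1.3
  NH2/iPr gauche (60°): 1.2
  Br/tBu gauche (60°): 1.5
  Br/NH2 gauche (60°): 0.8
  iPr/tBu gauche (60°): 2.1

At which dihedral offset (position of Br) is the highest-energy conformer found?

240°

Br at 0° (eclipsed): tBu–Br eclipsed, H–iPr eclipsed, NH2–Et eclipsed; 3.4 + 2.1 + 2.7 = 8.2 kcal/mol.
Br at 60° (staggered): tBu–Br gauche, tBu–Et gauche, NH2–iPr gauche, NH2–Et gauche; 1.5 + 1.3 + 1.2 + 0.9 = 4.9 kcal/mol.
Br at 120° (eclipsed): tBu–Et eclipsed, H–Br eclipsed, NH2–iPr eclipsed; 4.2 + 1.4 + 3.6 = 9.2 kcal/mol.
Br at 180° (staggered): tBu–iPr gauche, tBu–Et gauche, NH2–Br gauche, NH2–iPr gauche; 2.1 + 1.3 + 0.8 + 1.2 = 5.4 kcal/mol.
Br at 240° (eclipsed): tBu–iPr eclipsed, H–Et eclipsed, NH2–Br eclipsed; 5.8 + 2.0 + 2.7 = 10.5 kcal/mol.
Br at 300° (staggered): tBu–Br gauche, tBu–iPr gauche, NH2–Br gauche, NH2–Et gauche; 1.5 + 2.1 + 0.8 + 0.9 = 5.3 kcal/mol.
The maximum (10.5 kcal/mol) occurs with Br at 240°.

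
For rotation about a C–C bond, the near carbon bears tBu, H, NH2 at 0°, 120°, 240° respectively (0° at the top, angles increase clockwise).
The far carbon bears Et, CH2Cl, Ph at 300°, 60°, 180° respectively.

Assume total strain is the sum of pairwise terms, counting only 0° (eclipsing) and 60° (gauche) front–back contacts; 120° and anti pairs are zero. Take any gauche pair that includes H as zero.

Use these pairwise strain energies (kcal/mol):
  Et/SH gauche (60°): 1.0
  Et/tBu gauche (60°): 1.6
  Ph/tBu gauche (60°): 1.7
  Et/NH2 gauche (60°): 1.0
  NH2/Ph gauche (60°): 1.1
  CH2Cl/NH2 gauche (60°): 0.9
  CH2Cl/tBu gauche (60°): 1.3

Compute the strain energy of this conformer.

This conformer (staggered): tBu–Et gauche, tBu–CH2Cl gauche, NH2–Et gauche, NH2–Ph gauche; 1.6 + 1.3 + 1.0 + 1.1 = 5.0 kcal/mol.

5.0 kcal/mol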